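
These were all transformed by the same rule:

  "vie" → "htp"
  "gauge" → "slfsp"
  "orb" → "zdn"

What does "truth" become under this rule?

Two shifts are in play — +11 for a/e/i/o/u, +12 for every other letter.
On truth: t(cons)+12=f, r(cons)+12=d, u(vowel)+11=f, t(cons)+12=f, h(cons)+12=t.

fdfft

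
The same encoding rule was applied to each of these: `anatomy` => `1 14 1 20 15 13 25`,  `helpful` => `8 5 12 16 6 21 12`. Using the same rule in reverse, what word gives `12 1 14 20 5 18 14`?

a is letter #1 and maps to 1: an offset of 0. Each letter is replaced by its alphabet position (a=1, b=2, …, z=26).
Decoding 12 1 14 20 5 18 14: 12=l, 1=a, 14=n, 20=t, 5=e, 18=r, 14=n.

lantern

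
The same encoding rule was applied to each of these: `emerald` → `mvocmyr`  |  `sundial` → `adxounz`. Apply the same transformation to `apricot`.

In emerald: e→m is +8, m→v is +9, e→o is +10, r→c is +11 — the shift increases by 1 each position. Letter i (0-indexed) is shifted by i+8, so successive shifts are 8, 9, 10, ….
For apricot: a+8=i, p+9=y, r+10=b, i+11=t, c+12=o, o+13=b, t+14=h.

iybtobh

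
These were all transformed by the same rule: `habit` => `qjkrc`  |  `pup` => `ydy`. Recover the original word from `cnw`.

ten

Each letter is shifted forward by 9 in the alphabet (a Caesar shift of +9).
Reversing it on cnw: c−9=t, n−9=e, w−9=n.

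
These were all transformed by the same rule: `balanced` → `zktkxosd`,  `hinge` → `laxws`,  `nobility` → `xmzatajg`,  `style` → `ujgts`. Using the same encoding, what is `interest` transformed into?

axjsfsuj

b(1)→z(25) and a(0)→k(10) fit y≡15x+10 (mod 26); the inverse of 15 mod 26 is 7. This is an affine cipher: with a=0,…,z=25, each position x becomes (15x+10) mod 26.
On interest: i(8)→15·8+10≡0=a; n(13)→15·13+10≡23=x; t(19)→15·19+10≡9=j; e(4)→15·4+10≡18=s; r(17)→15·17+10≡5=f; e(4)→15·4+10≡18=s; s(18)→15·18+10≡20=u; t(19)→15·19+10≡9=j (all mod 26).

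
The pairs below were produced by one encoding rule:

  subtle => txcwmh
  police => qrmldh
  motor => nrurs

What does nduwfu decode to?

Shifts by position in subtle: pos 0: s→t (+1), pos 1: u→x (+3), pos 2: b→c (+1), pos 3: t→w (+3) — repeating every 2. A repeating key of period 2 is used — shifts +1, +3 over and over.
Decoding nduwfu: n−1=m, d−3=a, u−1=t, w−3=t, f−1=e, u−3=r.

matter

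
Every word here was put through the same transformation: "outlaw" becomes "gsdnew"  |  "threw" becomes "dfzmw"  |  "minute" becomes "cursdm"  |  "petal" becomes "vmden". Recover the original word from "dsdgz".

tutor

Each letter's alphabet position (a=0..z=25) is mapped through 15·x+4 mod 26 — an affine cipher.
Reversing it on dsdgz: d(3)→7·(3−4)≡19=t; s(18)→7·(18−4)≡20=u; d(3)→7·(3−4)≡19=t; g(6)→7·(6−4)≡14=o; z(25)→7·(25−4)≡17=r (all mod 26).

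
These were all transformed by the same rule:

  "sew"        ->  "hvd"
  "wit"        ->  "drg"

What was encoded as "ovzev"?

leave

This is the alphabet-reversal cipher (Atbash): a becomes z, b becomes y, etc.
Decoding ovzev: o↔l, v↔e, z↔a, e↔v, v↔e.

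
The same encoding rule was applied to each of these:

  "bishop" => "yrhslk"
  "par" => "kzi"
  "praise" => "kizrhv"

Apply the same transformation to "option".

Each pair mirrors across the alphabet (b↔y, i↔r, s↔h): positions sum to 25. Each letter is replaced by its mirror in the alphabet: a↔z, b↔y, c↔x, and so on (the Atbash cipher).
Applying it to option: o↔l, p↔k, t↔g, i↔r, o↔l, n↔m.

lkgrlm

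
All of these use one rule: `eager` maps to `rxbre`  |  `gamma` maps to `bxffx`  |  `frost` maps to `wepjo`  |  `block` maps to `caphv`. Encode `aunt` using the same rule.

xtko

e(4)→r(17) and a(0)→x(23) fit y≡5x+23 (mod 26); the inverse of 5 mod 26 is 21. Each letter's alphabet position (a=0..z=25) is mapped through 5·x+23 mod 26 — an affine cipher.
For aunt: a(0)→5·0+23≡23=x; u(20)→5·20+23≡19=t; n(13)→5·13+23≡10=k; t(19)→5·19+23≡14=o (all mod 26).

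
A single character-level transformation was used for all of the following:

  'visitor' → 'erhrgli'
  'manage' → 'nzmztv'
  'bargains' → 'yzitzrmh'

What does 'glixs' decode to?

torch

Each pair mirrors across the alphabet (v↔e, i↔r, s↔h): positions sum to 25. Letters are reflected about the middle of the alphabet (position → 25−position): Atbash.
Undoing it on glixs: g↔t, l↔o, i↔r, x↔c, s↔h.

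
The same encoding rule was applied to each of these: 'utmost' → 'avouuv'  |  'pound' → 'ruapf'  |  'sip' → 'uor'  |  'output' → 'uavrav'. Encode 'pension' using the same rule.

rkpuoup

The shift depends on letter class: consonant t→v is +2, but vowel u→a is +6. Two shifts are in play — +6 for a/e/i/o/u, +2 for every other letter.
For pension: p(cons)+2=r, e(vowel)+6=k, n(cons)+2=p, s(cons)+2=u, i(vowel)+6=o, o(vowel)+6=u, n(cons)+2=p.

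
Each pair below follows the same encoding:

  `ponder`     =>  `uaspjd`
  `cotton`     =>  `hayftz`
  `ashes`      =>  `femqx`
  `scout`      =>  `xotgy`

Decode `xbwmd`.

A repeating key of period 2 is used — shifts +5, +12 over and over.
Decoding xbwmd: x−5=s, b−12=p, w−5=r, m−12=a, d−5=y.

spray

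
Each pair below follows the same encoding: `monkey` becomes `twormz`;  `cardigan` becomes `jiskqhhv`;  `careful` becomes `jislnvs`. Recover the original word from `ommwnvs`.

Shifts by position in monkey: pos 0: m→t (+7), pos 1: o→w (+8), pos 2: n→o (+1), pos 3: k→r (+7), pos 4: e→m (+8), pos 5: y→z (+1) — repeating every 3. A repeating key of period 3 is used — shifts +7, +8, +1 over and over.
Undoing it on ommwnvs: o−7=h, m−8=e, m−1=l, w−7=p, n−8=f, v−1=u, s−7=l.

helpful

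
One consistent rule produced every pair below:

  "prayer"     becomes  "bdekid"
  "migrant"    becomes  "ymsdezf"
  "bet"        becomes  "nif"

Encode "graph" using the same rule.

Two shifts are in play — +4 for a/e/i/o/u, +12 for every other letter.
Applying it to graph: g(cons)+12=s, r(cons)+12=d, a(vowel)+4=e, p(cons)+12=b, h(cons)+12=t.

sdebt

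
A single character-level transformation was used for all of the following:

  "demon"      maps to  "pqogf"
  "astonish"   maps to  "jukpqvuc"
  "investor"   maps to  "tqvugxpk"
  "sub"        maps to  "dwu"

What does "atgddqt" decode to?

The word is reversed, then every letter is shifted forward by 2.
Undoing it on atgddqt: shift back: a−2=y, t−2=r, g−2=e, d−2=b, d−2=b, q−2=o, t−2=r → yrebbor; then reverse → robbery.

robbery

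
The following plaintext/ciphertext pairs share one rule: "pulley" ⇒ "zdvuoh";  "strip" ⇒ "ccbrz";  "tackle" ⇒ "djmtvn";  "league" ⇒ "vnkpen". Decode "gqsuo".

while

Shifts by position in pulley: pos 0: p→z (+10), pos 1: u→d (+9), pos 2: l→v (+10), pos 3: l→u (+9) — repeating every 2. A repeating key of period 2 is used — shifts +10, +9 over and over.
Decoding gqsuo: g−10=w, q−9=h, s−10=i, u−9=l, o−10=e.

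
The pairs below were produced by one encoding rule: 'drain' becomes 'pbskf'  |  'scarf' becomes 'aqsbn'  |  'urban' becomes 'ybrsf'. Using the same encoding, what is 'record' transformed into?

d(3)→p(15) and r(17)→b(1) fit y≡25x+18 (mod 26); the inverse of 25 mod 26 is 25. Each letter's alphabet position (a=0..z=25) is mapped through 25·x+18 mod 26 — an affine cipher.
For record: r(17)→25·17+18≡1=b; e(4)→25·4+18≡14=o; c(2)→25·2+18≡16=q; o(14)→25·14+18≡4=e; r(17)→25·17+18≡1=b; d(3)→25·3+18≡15=p (all mod 26).

boqebp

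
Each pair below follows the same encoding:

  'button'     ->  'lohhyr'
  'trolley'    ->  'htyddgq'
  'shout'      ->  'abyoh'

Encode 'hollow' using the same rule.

b(1)→l(11) and u(20)→o(14) fit y≡7x+4 (mod 26); the inverse of 7 mod 26 is 15. Each letter's alphabet position (a=0..z=25) is mapped through 7·x+4 mod 26 — an affine cipher.
On hollow: h(7)→7·7+4≡1=b; o(14)→7·14+4≡24=y; l(11)→7·11+4≡3=d; l(11)→7·11+4≡3=d; o(14)→7·14+4≡24=y; w(22)→7·22+4≡2=c (all mod 26).

byddyc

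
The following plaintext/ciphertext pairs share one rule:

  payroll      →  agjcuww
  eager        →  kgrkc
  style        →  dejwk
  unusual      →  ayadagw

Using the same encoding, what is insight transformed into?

The shift depends on letter class: consonant p→a is +11, but vowel a→g is +6. Vowels shift forward by 6 and consonants shift forward by 11.
For insight: i(vowel)+6=o, n(cons)+11=y, s(cons)+11=d, i(vowel)+6=o, g(cons)+11=r, h(cons)+11=s, t(cons)+11=e.

oydorse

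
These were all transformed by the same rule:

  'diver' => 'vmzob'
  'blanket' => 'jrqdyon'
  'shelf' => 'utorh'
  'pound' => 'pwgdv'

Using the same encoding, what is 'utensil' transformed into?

gnodumr

d(3)→v(21) and i(8)→m(12) fit y≡19x+16 (mod 26); the inverse of 19 mod 26 is 11. Treating letters as 0–25, the rule is x ↦ 19x + 16 (mod 26).
Applying it to utensil: u(20)→19·20+16≡6=g; t(19)→19·19+16≡13=n; e(4)→19·4+16≡14=o; n(13)→19·13+16≡3=d; s(18)→19·18+16≡20=u; i(8)→19·8+16≡12=m; l(11)→19·11+16≡17=r (all mod 26).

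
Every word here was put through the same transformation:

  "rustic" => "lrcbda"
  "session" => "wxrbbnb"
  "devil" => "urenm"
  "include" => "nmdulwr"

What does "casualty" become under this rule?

hcujdbjl

The output letters match the input read backwards, each shifted +9: rustic reversed is citsur. Two steps: reverse the string, then apply a Caesar shift of +9.
On casualty: reverse → ytlausac; then shift: y+9=h, t+9=c, l+9=u, a+9=j, u+9=d, s+9=b, a+9=j, c+9=l.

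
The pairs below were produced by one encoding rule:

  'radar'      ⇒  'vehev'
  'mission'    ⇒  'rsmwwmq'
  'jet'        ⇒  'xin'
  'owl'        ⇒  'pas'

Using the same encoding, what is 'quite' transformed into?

ixmyu

The output letters match the input read backwards, each shifted +4: radar reversed is radar. The word is reversed, then every letter is shifted forward by 4.
Applying it to quite: reverse → etiuq; then shift: e+4=i, t+4=x, i+4=m, u+4=y, q+4=u.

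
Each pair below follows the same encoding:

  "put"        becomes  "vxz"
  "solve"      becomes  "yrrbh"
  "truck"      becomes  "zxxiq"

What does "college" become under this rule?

Two shifts are in play — +3 for a/e/i/o/u, +6 for every other letter.
Applying it to college: c(cons)+6=i, o(vowel)+3=r, l(cons)+6=r, l(cons)+6=r, e(vowel)+3=h, g(cons)+6=m, e(vowel)+3=h.

irrrhmh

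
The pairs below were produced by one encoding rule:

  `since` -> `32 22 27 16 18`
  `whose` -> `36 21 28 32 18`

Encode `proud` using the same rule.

The number is (letter's place in the alphabet, a=1) + 13.
On proud: p=16→29, r=18→31, o=15→28, u=21→34, d=4→17.

29 31 28 34 17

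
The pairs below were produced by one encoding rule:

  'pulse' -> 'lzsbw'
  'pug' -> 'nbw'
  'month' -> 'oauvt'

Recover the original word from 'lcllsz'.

sleeve

Read the word backwards and shift each letter +7.
Decoding lcllsz: shift back: l−7=e, c−7=v, l−7=e, l−7=e, s−7=l, z−7=s → eveels; then reverse → sleeve.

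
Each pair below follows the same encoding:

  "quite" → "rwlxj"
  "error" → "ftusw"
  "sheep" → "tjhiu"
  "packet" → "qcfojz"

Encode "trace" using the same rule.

The shift increases by 1 at each position, starting from +1: 1, 2, 3, ….
On trace: t+1=u, r+2=t, a+3=d, c+4=g, e+5=j.

utdgj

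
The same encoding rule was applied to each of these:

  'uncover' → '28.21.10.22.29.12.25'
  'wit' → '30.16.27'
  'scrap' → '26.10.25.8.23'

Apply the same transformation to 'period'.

The number is (letter's place in the alphabet, a=1) + 7.
For period: p=16→23, e=5→12, r=18→25, i=9→16, o=15→22, d=4→11.

23.12.25.16.22.11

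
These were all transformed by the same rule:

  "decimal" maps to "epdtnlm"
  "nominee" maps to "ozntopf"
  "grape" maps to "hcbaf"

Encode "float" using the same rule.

Shifts by position in decimal: pos 0: d→e (+1), pos 1: e→p (+11), pos 2: c→d (+1), pos 3: i→t (+11) — repeating every 2. A repeating key of period 2 is used — shifts +1, +11 over and over.
Applying it to float: f+1=g, l+11=w, o+1=p, a+11=l, t+1=u.

gwplu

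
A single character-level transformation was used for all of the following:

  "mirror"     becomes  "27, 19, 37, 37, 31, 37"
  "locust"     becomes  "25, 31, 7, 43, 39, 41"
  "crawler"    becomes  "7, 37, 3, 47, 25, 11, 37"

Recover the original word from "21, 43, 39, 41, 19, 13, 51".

justify

m(#13)→27 and i(#9)→19: differences scale by 2, so n = 2·pos + 1. With a=1..z=26, the number is 2·pos + 1.
Reversing it on 21, 43, 39, 41, 19, 13, 51: 21→(21−1)÷2=10=j, 43→(43−1)÷2=21=u, 39→(39−1)÷2=19=s, 41→(41−1)÷2=20=t, 19→(19−1)÷2=9=i, 13→(13−1)÷2=6=f, 51→(51−1)÷2=25=y.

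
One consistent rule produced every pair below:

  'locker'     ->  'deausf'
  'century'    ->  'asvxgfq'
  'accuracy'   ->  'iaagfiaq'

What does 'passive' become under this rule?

l(11)→d(3) and o(14)→e(4) fit y≡9x+8 (mod 26); the inverse of 9 mod 26 is 3. This is an affine cipher: with a=0,…,z=25, each position x becomes (9x+8) mod 26.
On passive: p(15)→9·15+8≡13=n; a(0)→9·0+8≡8=i; s(18)→9·18+8≡14=o; s(18)→9·18+8≡14=o; i(8)→9·8+8≡2=c; v(21)→9·21+8≡15=p; e(4)→9·4+8≡18=s (all mod 26).

nioocps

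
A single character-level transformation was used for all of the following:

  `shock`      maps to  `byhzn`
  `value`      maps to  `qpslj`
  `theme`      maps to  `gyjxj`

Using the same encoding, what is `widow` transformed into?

Treating letters as 0–25, the rule is x ↦ 5x + 15 (mod 26).
For widow: w(22)→5·22+15≡21=v; i(8)→5·8+15≡3=d; d(3)→5·3+15≡4=e; o(14)→5·14+15≡7=h; w(22)→5·22+15≡21=v (all mod 26).

vdehv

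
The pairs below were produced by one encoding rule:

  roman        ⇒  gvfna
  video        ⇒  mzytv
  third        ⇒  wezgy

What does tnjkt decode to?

eagle

r(17)→g(6) and o(14)→v(21) fit y≡21x+13 (mod 26); the inverse of 21 mod 26 is 5. Each letter's alphabet position (a=0..z=25) is mapped through 21·x+13 mod 26 — an affine cipher.
Undoing it on tnjkt: t(19)→5·(19−13)≡4=e; n(13)→5·(13−13)≡0=a; j(9)→5·(9−13)≡6=g; k(10)→5·(10−13)≡11=l; t(19)→5·(19−13)≡4=e (all mod 26).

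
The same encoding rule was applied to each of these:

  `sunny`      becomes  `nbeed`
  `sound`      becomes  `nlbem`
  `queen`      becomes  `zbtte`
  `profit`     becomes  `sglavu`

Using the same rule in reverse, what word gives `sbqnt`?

This is an affine cipher: with a=0,…,z=25, each position x becomes (7x+17) mod 26.
Decoding sbqnt: s(18)→15·(18−17)≡15=p; b(1)→15·(1−17)≡20=u; q(16)→15·(16−17)≡11=l; n(13)→15·(13−17)≡18=s; t(19)→15·(19−17)≡4=e (all mod 26).

pulse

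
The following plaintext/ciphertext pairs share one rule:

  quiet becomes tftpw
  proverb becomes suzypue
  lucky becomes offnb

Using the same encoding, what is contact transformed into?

fzqwlfw

Two shifts are in play — +11 for a/e/i/o/u, +3 for every other letter.
On contact: c(cons)+3=f, o(vowel)+11=z, n(cons)+3=q, t(cons)+3=w, a(vowel)+11=l, c(cons)+3=f, t(cons)+3=w.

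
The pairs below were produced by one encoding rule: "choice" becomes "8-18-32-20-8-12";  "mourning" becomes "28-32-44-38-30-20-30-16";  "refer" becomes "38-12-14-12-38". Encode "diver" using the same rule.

10-20-46-12-38

c(#3)→8 and h(#8)→18: differences scale by 2, so n = 2·pos + 2. With a=1..z=26, the number is 2·pos + 2.
Applying it to diver: d=4→10, i=9→20, v=22→46, e=5→12, r=18→38.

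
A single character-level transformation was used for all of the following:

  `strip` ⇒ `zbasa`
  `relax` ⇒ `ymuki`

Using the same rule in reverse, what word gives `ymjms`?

Letter i (0-indexed) is shifted by i+7, so successive shifts are 7, 8, 9, ….
Reversing it on ymjms: y−7=r, m−8=e, j−9=a, m−10=c, s−11=h.

reach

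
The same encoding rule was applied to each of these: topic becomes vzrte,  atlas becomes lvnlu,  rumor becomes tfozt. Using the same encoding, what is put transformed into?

rfv

The shift depends on letter class: consonant t→v is +2, but vowel o→z is +11. The rule splits by letter class: vowels +11, consonants +2.
Applying it to put: p(cons)+2=r, u(vowel)+11=f, t(cons)+2=v.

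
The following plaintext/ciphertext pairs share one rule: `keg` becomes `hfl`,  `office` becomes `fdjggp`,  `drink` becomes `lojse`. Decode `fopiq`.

phone

The output letters match the input read backwards, each shifted +1: keg reversed is gek. Read the word backwards and shift each letter +1.
Undoing it on fopiq: shift back: f−1=e, o−1=n, p−1=o, i−1=h, q−1=p → enohp; then reverse → phone.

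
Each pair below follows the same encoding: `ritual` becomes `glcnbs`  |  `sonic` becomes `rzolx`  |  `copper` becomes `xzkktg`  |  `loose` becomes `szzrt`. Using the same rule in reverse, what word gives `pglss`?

Each letter's alphabet position (a=0..z=25) is mapped through 11·x+1 mod 26 — an affine cipher.
Undoing it on pglss: p(15)→19·(15−1)≡6=g; g(6)→19·(6−1)≡17=r; l(11)→19·(11−1)≡8=i; s(18)→19·(18−1)≡11=l; s(18)→19·(18−1)≡11=l (all mod 26).

grill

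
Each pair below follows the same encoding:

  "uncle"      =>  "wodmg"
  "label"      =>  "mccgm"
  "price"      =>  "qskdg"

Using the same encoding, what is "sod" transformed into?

tqe

The shift depends on letter class: consonant n→o is +1, but vowel u→w is +2. Two shifts are in play — +2 for a/e/i/o/u, +1 for every other letter.
On sod: s(cons)+1=t, o(vowel)+2=q, d(cons)+1=e.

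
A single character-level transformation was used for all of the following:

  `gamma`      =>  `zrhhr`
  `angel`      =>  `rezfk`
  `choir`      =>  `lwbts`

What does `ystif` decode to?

g(6)→z(25) and a(0)→r(17) fit y≡23x+17 (mod 26); the inverse of 23 mod 26 is 17. This is an affine cipher: with a=0,…,z=25, each position x becomes (23x+17) mod 26.
Decoding ystif: y(24)→17·(24−17)≡15=p; s(18)→17·(18−17)≡17=r; t(19)→17·(19−17)≡8=i; i(8)→17·(8−17)≡3=d; f(5)→17·(5−17)≡4=e (all mod 26).

pride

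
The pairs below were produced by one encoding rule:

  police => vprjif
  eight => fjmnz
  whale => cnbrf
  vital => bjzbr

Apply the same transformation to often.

The shift depends on letter class: consonant p→v is +6, but vowel o→p is +1. Two shifts are in play — +1 for a/e/i/o/u, +6 for every other letter.
For often: o(vowel)+1=p, f(cons)+6=l, t(cons)+6=z, e(vowel)+1=f, n(cons)+6=t.

plzft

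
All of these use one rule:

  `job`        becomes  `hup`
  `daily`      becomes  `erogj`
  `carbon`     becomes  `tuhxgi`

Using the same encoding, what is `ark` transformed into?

qxg

The output letters match the input read backwards, each shifted +6: job reversed is boj. Two steps: reverse the string, then apply a Caesar shift of +6.
On ark: reverse → kra; then shift: k+6=q, r+6=x, a+6=g.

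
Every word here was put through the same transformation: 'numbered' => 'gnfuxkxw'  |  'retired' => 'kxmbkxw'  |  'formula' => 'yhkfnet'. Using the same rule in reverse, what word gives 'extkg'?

learn

Compare letters: n→g is +19, u→n is +19, m→f is +19 — a constant shift. Every letter moves 19 places later in the alphabet, wrapping around z→a.
Decoding extkg: e−19=l, x−19=e, t−19=a, k−19=r, g−19=n.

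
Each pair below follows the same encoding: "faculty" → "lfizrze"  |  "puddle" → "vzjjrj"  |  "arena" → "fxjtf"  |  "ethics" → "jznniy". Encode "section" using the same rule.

The shift depends on letter class: consonant f→l is +6, but vowel a→f is +5. Vowels shift forward by 5 and consonants shift forward by 6.
On section: s(cons)+6=y, e(vowel)+5=j, c(cons)+6=i, t(cons)+6=z, i(vowel)+5=n, o(vowel)+5=t, n(cons)+6=t.

yjizntt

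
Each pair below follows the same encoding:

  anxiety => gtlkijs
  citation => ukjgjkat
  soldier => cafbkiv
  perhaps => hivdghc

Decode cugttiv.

scanner

a(0)→g(6) and n(13)→t(19) fit y≡7x+6 (mod 26); the inverse of 7 mod 26 is 15. This is an affine cipher: with a=0,…,z=25, each position x becomes (7x+6) mod 26.
Undoing it on cugttiv: c(2)→15·(2−6)≡18=s; u(20)→15·(20−6)≡2=c; g(6)→15·(6−6)≡0=a; t(19)→15·(19−6)≡13=n; t(19)→15·(19−6)≡13=n; i(8)→15·(8−6)≡4=e; v(21)→15·(21−6)≡17=r (all mod 26).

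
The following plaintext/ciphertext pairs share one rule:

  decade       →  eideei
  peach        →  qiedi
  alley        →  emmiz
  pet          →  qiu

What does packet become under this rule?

qedliu

The shift depends on letter class: consonant d→e is +1, but vowel e→i is +4. Vowels shift forward by 4 and consonants shift forward by 1.
Applying it to packet: p(cons)+1=q, a(vowel)+4=e, c(cons)+1=d, k(cons)+1=l, e(vowel)+4=i, t(cons)+1=u.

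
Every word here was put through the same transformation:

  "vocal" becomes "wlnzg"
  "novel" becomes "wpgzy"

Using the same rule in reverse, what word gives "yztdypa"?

pension

Read the word backwards and shift each letter +11.
Reversing it on yztdypa: shift back: y−11=n, z−11=o, t−11=i, d−11=s, y−11=n, p−11=e, a−11=p → noisnep; then reverse → pension.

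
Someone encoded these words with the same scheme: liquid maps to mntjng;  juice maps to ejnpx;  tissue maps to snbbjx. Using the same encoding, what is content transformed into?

This is an affine cipher: with a=0,…,z=25, each position x becomes (17x+7) mod 26.
For content: c(2)→17·2+7≡15=p; o(14)→17·14+7≡11=l; n(13)→17·13+7≡20=u; t(19)→17·19+7≡18=s; e(4)→17·4+7≡23=x; n(13)→17·13+7≡20=u; t(19)→17·19+7≡18=s (all mod 26).

plusxus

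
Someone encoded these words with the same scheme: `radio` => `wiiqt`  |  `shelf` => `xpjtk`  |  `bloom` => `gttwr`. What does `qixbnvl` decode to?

The shifts repeat in a cycle of length 2: positions 0,1,… shift by +5, +8, then the pattern repeats.
Decoding qixbnvl: q−5=l, i−8=a, x−5=s, b−8=t, n−5=i, v−8=n, l−5=g.

lasting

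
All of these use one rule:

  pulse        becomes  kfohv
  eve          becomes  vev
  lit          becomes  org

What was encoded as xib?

Each pair mirrors across the alphabet (p↔k, u↔f, l↔o): positions sum to 25. Letters are reflected about the middle of the alphabet (position → 25−position): Atbash.
Undoing it on xib: x↔c, i↔r, b↔y.

cry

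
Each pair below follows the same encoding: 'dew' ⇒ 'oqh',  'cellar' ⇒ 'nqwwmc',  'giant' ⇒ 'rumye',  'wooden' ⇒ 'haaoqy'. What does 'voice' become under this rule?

gaunq

Vowels shift forward by 12 and consonants shift forward by 11.
Applying it to voice: v(cons)+11=g, o(vowel)+12=a, i(vowel)+12=u, c(cons)+11=n, e(vowel)+12=q.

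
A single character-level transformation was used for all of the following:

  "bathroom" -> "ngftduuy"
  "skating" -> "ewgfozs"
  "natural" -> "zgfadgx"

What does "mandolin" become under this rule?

The rule splits by letter class: vowels +6, consonants +12.
For mandolin: m(cons)+12=y, a(vowel)+6=g, n(cons)+12=z, d(cons)+12=p, o(vowel)+6=u, l(cons)+12=x, i(vowel)+6=o, n(cons)+12=z.

ygzpuxoz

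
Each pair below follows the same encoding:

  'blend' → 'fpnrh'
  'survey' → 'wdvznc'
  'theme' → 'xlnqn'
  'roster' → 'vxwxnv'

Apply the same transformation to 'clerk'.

The shift depends on letter class: consonant b→f is +4, but vowel e→n is +9. Two shifts are in play — +9 for a/e/i/o/u, +4 for every other letter.
On clerk: c(cons)+4=g, l(cons)+4=p, e(vowel)+9=n, r(cons)+4=v, k(cons)+4=o.

gpnvo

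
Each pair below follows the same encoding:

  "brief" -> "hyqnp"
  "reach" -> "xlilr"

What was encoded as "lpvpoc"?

finger

Each letter shifts forward by (position + 6), i.e. 6, 7, 8, … — the shift grows by one for each successive letter.
Decoding lpvpoc: l−6=f, p−7=i, v−8=n, p−9=g, o−10=e, c−11=r.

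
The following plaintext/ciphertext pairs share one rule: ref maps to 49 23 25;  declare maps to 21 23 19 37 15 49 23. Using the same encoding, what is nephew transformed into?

41 23 45 29 23 59

r(#18)→49 and e(#5)→23: differences scale by 2, so n = 2·pos + 13. Each letter becomes 2×(its alphabet position, a=1..z=26) + 13.
On nephew: n=14→41, e=5→23, p=16→45, h=8→29, e=5→23, w=23→59.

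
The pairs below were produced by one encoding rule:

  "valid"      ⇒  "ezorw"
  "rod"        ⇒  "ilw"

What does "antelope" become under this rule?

zmgvolkv

Each pair mirrors across the alphabet (v↔e, a↔z, l↔o): positions sum to 25. This is the alphabet-reversal cipher (Atbash): a becomes z, b becomes y, etc.
On antelope: a↔z, n↔m, t↔g, e↔v, l↔o, o↔l, p↔k, e↔v.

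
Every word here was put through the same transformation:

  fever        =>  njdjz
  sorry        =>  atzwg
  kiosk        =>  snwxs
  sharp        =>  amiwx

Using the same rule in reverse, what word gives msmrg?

enemy

Shifts by position in fever: pos 0: f→n (+8), pos 1: e→j (+5), pos 2: v→d (+8), pos 3: e→j (+5) — repeating every 2. It's a Vigenère-style cipher with numeric key [8,5]: position i shifts by key[i mod 2].
Undoing it on msmrg: m−8=e, s−5=n, m−8=e, r−5=m, g−8=y.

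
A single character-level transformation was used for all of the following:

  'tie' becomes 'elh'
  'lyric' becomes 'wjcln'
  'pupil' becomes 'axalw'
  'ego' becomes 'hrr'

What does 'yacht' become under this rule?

Two shifts are in play — +3 for a/e/i/o/u, +11 for every other letter.
On yacht: y(cons)+11=j, a(vowel)+3=d, c(cons)+11=n, h(cons)+11=s, t(cons)+11=e.

jdnse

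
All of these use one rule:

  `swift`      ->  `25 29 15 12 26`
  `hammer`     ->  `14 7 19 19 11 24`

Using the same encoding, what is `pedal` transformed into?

22 11 10 7 18

Letters become their 1-based position plus 6 (so a→7, b→8, …).
Applying it to pedal: p=16→22, e=5→11, d=4→10, a=1→7, l=12→18.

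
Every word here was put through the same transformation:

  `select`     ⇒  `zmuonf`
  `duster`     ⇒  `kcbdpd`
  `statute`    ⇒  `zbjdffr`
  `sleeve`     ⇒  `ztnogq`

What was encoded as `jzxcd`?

cross

The shift increases by 1 at each position, starting from +7: 7, 8, 9, ….
Reversing it on jzxcd: j−7=c, z−8=r, x−9=o, c−10=s, d−11=s.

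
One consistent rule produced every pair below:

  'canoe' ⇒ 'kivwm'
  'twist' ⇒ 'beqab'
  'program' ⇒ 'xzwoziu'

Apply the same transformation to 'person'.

Every letter moves 8 places later in the alphabet, wrapping around z→a.
On person: p+8=x, e+8=m, r+8=z, s+8=a, o+8=w, n+8=v.

xmzawv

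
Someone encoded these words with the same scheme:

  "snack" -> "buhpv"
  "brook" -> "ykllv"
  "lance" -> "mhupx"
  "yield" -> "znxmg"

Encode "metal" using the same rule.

Each letter's alphabet position (a=0..z=25) is mapped through 17·x+7 mod 26 — an affine cipher.
For metal: m(12)→17·12+7≡3=d; e(4)→17·4+7≡23=x; t(19)→17·19+7≡18=s; a(0)→17·0+7≡7=h; l(11)→17·11+7≡12=m (all mod 26).

dxshm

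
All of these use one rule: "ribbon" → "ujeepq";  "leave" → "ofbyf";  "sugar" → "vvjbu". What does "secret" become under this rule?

vffufw

The shift depends on letter class: consonant r→u is +3, but vowel i→j is +1. Two shifts are in play — +1 for a/e/i/o/u, +3 for every other letter.
For secret: s(cons)+3=v, e(vowel)+1=f, c(cons)+3=f, r(cons)+3=u, e(vowel)+1=f, t(cons)+3=w.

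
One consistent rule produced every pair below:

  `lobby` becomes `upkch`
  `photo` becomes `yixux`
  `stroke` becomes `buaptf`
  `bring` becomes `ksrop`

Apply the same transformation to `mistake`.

It's a Vigenère-style cipher with numeric key [9,1]: position i shifts by key[i mod 2].
Applying it to mistake: m+9=v, i+1=j, s+9=b, t+1=u, a+9=j, k+1=l, e+9=n.

vjbujln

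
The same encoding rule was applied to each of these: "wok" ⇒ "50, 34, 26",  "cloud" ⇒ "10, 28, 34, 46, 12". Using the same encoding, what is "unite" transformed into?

46, 32, 22, 44, 14

With a=1..z=26, the number is 2·pos + 4.
For unite: u=21→46, n=14→32, i=9→22, t=20→44, e=5→14.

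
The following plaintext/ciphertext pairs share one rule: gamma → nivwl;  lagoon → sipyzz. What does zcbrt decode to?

In gamma: g→n is +7, a→i is +8, m→v is +9, m→w is +10 — the shift increases by 1 each position. Letter i (0-indexed) is shifted by i+7, so successive shifts are 7, 8, 9, ….
Reversing it on zcbrt: z−7=s, c−8=u, b−9=s, r−10=h, t−11=i.

sushi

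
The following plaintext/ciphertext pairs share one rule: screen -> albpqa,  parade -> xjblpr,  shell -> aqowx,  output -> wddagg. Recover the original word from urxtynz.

In screen: s→a is +8, c→l is +9, r→b is +10, e→p is +11 — the shift increases by 1 each position. The shift increases by 1 at each position, starting from +8: 8, 9, 10, ….
Reversing it on urxtynz: u−8=m, r−9=i, x−10=n, t−11=i, y−12=m, n−13=a, z−14=l.

minimal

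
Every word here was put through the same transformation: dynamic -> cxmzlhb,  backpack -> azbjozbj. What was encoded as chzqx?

diary

It's a constant shift of +25 (ROT25).
Undoing it on chzqx: c−25=d, h−25=i, z−25=a, q−25=r, x−25=y.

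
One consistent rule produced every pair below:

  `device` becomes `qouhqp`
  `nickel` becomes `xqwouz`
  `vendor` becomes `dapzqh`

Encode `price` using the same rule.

The output letters match the input read backwards, each shifted +12: device reversed is ecived. The word is reversed, then every letter is shifted forward by 12.
On price: reverse → ecirp; then shift: e+12=q, c+12=o, i+12=u, r+12=d, p+12=b.

qoudb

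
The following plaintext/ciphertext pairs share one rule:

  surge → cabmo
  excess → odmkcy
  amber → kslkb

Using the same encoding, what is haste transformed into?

rgczo

Shifts by position in surge: pos 0: s→c (+10), pos 1: u→a (+6), pos 2: r→b (+10), pos 3: g→m (+6) — repeating every 2. The shifts repeat in a cycle of length 2: positions 0,1,… shift by +10, +6, then the pattern repeats.
Applying it to haste: h+10=r, a+6=g, s+10=c, t+6=z, e+10=o.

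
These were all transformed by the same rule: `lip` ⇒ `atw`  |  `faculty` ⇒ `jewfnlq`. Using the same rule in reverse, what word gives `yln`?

can

The output letters match the input read backwards, each shifted +11: lip reversed is pil. Read the word backwards and shift each letter +11.
Decoding yln: shift back: y−11=n, l−11=a, n−11=c → nac; then reverse → can.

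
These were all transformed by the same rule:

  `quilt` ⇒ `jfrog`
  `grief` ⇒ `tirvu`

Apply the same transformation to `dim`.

wrn

Each pair mirrors across the alphabet (q↔j, u↔f, i↔r): positions sum to 25. Letters are reflected about the middle of the alphabet (position → 25−position): Atbash.
For dim: d↔w, i↔r, m↔n.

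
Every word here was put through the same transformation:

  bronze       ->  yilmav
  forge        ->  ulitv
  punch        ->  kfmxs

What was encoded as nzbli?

mayor

Each pair mirrors across the alphabet (b↔y, r↔i, o↔l): positions sum to 25. Letters are reflected about the middle of the alphabet (position → 25−position): Atbash.
Reversing it on nzbli: n↔m, z↔a, b↔y, l↔o, i↔r.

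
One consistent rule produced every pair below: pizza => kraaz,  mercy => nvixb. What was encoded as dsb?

why

Each pair mirrors across the alphabet (p↔k, i↔r, z↔a): positions sum to 25. Letters are reflected about the middle of the alphabet (position → 25−position): Atbash.
Reversing it on dsb: d↔w, s↔h, b↔y.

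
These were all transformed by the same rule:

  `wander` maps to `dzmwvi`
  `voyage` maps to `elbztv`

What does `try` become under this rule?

gib

Each letter is replaced by its mirror in the alphabet: a↔z, b↔y, c↔x, and so on (the Atbash cipher).
For try: t↔g, r↔i, y↔b.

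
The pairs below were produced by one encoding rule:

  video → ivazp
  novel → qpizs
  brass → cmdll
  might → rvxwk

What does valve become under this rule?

v(21)→i(8) and i(8)→v(21) fit y≡25x+3 (mod 26); the inverse of 25 mod 26 is 25. This is an affine cipher: with a=0,…,z=25, each position x becomes (25x+3) mod 26.
On valve: v(21)→25·21+3≡8=i; a(0)→25·0+3≡3=d; l(11)→25·11+3≡18=s; v(21)→25·21+3≡8=i; e(4)→25·4+3≡25=z (all mod 26).

idsiz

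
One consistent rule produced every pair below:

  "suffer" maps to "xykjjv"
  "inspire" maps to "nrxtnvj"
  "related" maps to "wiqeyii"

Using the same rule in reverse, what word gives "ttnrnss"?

Shifts by position in suffer: pos 0: s→x (+5), pos 1: u→y (+4), pos 2: f→k (+5), pos 3: f→j (+4) — repeating every 2. The shifts repeat in a cycle of length 2: positions 0,1,… shift by +5, +4, then the pattern repeats.
Reversing it on ttnrnss: t−5=o, t−4=p, n−5=i, r−4=n, n−5=i, s−4=o, s−5=n.

opinion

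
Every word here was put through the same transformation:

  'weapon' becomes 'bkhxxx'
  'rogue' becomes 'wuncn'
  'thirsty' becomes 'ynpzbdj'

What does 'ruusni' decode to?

The shift increases by 1 at each position, starting from +5: 5, 6, 7, ….
Decoding ruusni: r−5=m, u−6=o, u−7=n, s−8=k, n−9=e, i−10=y.

monkey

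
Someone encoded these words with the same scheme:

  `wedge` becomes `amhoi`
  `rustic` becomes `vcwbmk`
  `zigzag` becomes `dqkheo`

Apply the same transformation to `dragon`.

Shifts by position in wedge: pos 0: w→a (+4), pos 1: e→m (+8), pos 2: d→h (+4), pos 3: g→o (+8) — repeating every 2. The shifts repeat in a cycle of length 2: positions 0,1,… shift by +4, +8, then the pattern repeats.
For dragon: d+4=h, r+8=z, a+4=e, g+8=o, o+4=s, n+8=v.

hzeosv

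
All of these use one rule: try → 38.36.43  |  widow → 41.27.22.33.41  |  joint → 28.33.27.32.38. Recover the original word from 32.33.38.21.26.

notch

t is letter #20 and maps to 38: an offset of 18. Letters become their 1-based position plus 18 (so a→19, b→20, …).
Decoding 32.33.38.21.26: 32→(32−18)÷1=14=n, 33→(33−18)÷1=15=o, 38→(38−18)÷1=20=t, 21→(21−18)÷1=3=c, 26→(26−18)÷1=8=h.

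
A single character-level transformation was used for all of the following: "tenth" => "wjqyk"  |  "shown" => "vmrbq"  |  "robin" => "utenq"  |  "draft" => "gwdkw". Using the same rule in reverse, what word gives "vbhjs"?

Shifts by position in tenth: pos 0: t→w (+3), pos 1: e→j (+5), pos 2: n→q (+3), pos 3: t→y (+5) — repeating every 2. A repeating key of period 2 is used — shifts +3, +5 over and over.
Reversing it on vbhjs: v−3=s, b−5=w, h−3=e, j−5=e, s−3=p.

sweep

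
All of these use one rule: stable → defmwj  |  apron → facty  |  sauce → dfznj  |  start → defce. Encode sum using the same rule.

dzx

Two shifts are in play — +5 for a/e/i/o/u, +11 for every other letter.
For sum: s(cons)+11=d, u(vowel)+5=z, m(cons)+11=x.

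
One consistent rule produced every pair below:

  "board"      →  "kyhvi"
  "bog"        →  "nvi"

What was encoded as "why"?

rap

The output letters match the input read backwards, each shifted +7: board reversed is draob. The word is reversed, then every letter is shifted forward by 7.
Reversing it on why: shift back: w−7=p, h−7=a, y−7=r → par; then reverse → rap.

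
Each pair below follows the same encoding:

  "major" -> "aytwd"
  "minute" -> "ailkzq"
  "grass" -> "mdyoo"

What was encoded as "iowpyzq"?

m(12)→a(0) and a(0)→y(24) fit y≡11x+24 (mod 26); the inverse of 11 mod 26 is 19. Treating letters as 0–25, the rule is x ↦ 11x + 24 (mod 26).
Decoding iowpyzq: i(8)→19·(8−24)≡8=i; o(14)→19·(14−24)≡18=s; w(22)→19·(22−24)≡14=o; p(15)→19·(15−24)≡11=l; y(24)→19·(24−24)≡0=a; z(25)→19·(25−24)≡19=t; q(16)→19·(16−24)≡4=e (all mod 26).

isolate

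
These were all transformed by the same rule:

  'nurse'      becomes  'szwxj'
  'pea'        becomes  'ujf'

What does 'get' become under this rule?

ljy

Compare letters: n→s is +5, u→z is +5, r→w is +5 — a constant shift. Each letter is shifted forward by 5 in the alphabet (a Caesar shift of +5).
Applying it to get: g+5=l, e+5=j, t+5=y.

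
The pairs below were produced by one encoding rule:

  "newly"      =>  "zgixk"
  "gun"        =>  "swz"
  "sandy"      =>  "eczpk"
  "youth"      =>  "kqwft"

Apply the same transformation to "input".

kzbwf

The shift depends on letter class: consonant n→z is +12, but vowel e→g is +2. The rule splits by letter class: vowels +2, consonants +12.
Applying it to input: i(vowel)+2=k, n(cons)+12=z, p(cons)+12=b, u(vowel)+2=w, t(cons)+12=f.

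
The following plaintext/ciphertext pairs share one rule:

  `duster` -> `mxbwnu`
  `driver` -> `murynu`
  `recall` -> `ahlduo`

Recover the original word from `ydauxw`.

Shifts by position in duster: pos 0: d→m (+9), pos 1: u→x (+3), pos 2: s→b (+9), pos 3: t→w (+3) — repeating every 2. The shifts repeat in a cycle of length 2: positions 0,1,… shift by +9, +3, then the pattern repeats.
Reversing it on ydauxw: y−9=p, d−3=a, a−9=r, u−3=r, x−9=o, w−3=t.

parrot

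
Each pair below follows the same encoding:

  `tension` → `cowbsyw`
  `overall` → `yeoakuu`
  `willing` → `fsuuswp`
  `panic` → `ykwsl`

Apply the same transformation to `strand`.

The shift depends on letter class: consonant t→c is +9, but vowel e→o is +10. The rule splits by letter class: vowels +10, consonants +9.
For strand: s(cons)+9=b, t(cons)+9=c, r(cons)+9=a, a(vowel)+10=k, n(cons)+9=w, d(cons)+9=m.

bcakwm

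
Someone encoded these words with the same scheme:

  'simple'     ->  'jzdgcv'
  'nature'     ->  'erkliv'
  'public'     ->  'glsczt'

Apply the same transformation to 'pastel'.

Compare letters: s→j is +17, i→z is +17, m→d is +17 — a constant shift. Every letter moves 17 places later in the alphabet, wrapping around z→a.
For pastel: p+17=g, a+17=r, s+17=j, t+17=k, e+17=v, l+17=c.

grjkvc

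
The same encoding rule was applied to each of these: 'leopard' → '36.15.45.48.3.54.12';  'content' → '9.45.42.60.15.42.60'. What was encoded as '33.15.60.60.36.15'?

kettle

With a=1..z=26, the number is 3·pos.
Decoding 33.15.60.60.36.15: 33→(33−0)÷3=11=k, 15→(15−0)÷3=5=e, 60→(60−0)÷3=20=t, 60→(60−0)÷3=20=t, 36→(36−0)÷3=12=l, 15→(15−0)÷3=5=e.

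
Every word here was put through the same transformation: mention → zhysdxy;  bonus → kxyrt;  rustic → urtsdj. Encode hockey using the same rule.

Each letter's alphabet position (a=0..z=25) is mapped through 25·x+11 mod 26 — an affine cipher.
Applying it to hockey: h(7)→25·7+11≡4=e; o(14)→25·14+11≡23=x; c(2)→25·2+11≡9=j; k(10)→25·10+11≡1=b; e(4)→25·4+11≡7=h; y(24)→25·24+11≡13=n (all mod 26).

exjbhn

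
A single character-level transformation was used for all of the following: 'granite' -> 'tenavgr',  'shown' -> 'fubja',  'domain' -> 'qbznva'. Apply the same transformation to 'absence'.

Compare letters: g→t is +13, r→e is +13, a→n is +13 — a constant shift. This is a Caesar cipher with shift 13.
On absence: a+13=n, b+13=o, s+13=f, e+13=r, n+13=a, c+13=p, e+13=r.

nofrapr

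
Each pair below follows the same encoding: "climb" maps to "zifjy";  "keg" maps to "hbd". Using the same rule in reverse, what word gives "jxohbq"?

market

It's a constant shift of +23 (ROT23).
Undoing it on jxohbq: j−23=m, x−23=a, o−23=r, h−23=k, b−23=e, q−23=t.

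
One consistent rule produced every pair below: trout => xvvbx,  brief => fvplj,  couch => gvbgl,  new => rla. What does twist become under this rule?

xapwx

The shift depends on letter class: consonant t→x is +4, but vowel o→v is +7. Two shifts are in play — +7 for a/e/i/o/u, +4 for every other letter.
Applying it to twist: t(cons)+4=x, w(cons)+4=a, i(vowel)+7=p, s(cons)+4=w, t(cons)+4=x.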